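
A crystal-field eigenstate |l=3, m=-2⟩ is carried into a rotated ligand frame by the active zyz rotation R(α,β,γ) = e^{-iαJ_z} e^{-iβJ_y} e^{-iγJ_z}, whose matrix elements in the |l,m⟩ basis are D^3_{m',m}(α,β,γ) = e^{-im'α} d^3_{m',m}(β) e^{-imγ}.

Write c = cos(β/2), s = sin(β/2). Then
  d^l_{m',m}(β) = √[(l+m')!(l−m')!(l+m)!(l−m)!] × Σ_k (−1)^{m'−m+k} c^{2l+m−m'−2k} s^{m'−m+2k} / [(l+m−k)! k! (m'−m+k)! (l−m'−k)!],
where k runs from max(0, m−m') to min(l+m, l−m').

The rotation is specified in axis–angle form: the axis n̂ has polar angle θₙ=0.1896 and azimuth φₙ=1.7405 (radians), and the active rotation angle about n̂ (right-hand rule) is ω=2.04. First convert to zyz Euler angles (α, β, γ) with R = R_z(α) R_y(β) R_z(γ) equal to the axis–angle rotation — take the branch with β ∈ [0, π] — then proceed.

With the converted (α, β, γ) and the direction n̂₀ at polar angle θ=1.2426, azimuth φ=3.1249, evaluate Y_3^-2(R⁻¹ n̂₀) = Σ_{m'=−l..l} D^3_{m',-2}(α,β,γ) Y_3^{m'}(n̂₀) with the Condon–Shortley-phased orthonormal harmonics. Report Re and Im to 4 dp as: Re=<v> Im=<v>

Re=-0.1374 Im=-0.1356

Axis–angle → zyz. n̂ = (sinθₙcosφₙ, sinθₙsinφₙ, cosθₙ) = (-0.031830, +0.185759, +0.982080), ω = 2.0400.
R = I cosω + sinω [n̂]ₓ + (1−cosω) n̂n̂ᵀ gives
  R = [-0.450705, -0.884531, +0.120289; +0.867359, -0.402067, +0.293310; -0.211078, +0.236530, +0.948419]
β = atan2(√(R₁₃²+R₂₃²), R₃₃) = 0.322584; α = atan2(R₂₃, R₁₃) mod 2π = 1.181607; γ = atan2(R₃₂, −R₃₁) mod 2π = 0.842199
Need the full column D^3_{m',-2} for m'=−3..3 at α=1.1816, β=0.3226, γ=0.8422.
cos(β/2)=0.987021, sin(β/2)=0.160593
d^3_{-3,-2}: single k=1 term ⇒ +0.368498;  D = +0.182084-0.320368i
d^3_{-2,-2}: k∈[0..1] ⇒ +0.924607 -0.122386 = +0.802222;  D = -0.494877-0.631392i
d^3_{-1,-2}: k∈[0..1] ⇒ -0.475728 +0.025188 = -0.450540;  D = +0.433540-0.122598i
d^3_{0,-2}: k∈[0..1] ⇒ +0.134067 -0.003549 = +0.130518;  D = -0.014795+0.129676i
d^3_{1,-2}: k∈[0..1] ⇒ -0.025188 +0.000333 = -0.024855;  D = -0.021779-0.011977i
d^3_{2,-2}: k∈[0..1] ⇒ +0.003240 -0.000017 = +0.003223;  D = +0.002508-0.002023i
d^3_{3,-2}: single k=0 term ⇒ -0.000258;  D = +0.000074+0.000247i
Y_3^{m'}(θ=1.2426,φ=3.1249) and Σ D·Y over m':
  (+0.1821-0.3204i)·(-0.3535-0.0177i)  (-0.4949-0.6314i)·(+0.2950+0.0099i)  (+0.4335-0.1226i)·(+0.1470+0.0025i)  (-0.0148+0.1297i)·(-0.2984+0.0000i)  (-0.0218-0.0120i)·(-0.1470+0.0025i)  (+0.0025-0.0020i)·(+0.2950-0.0099i)  (+0.0001+0.0002i)·(+0.3535-0.0177i)
Y_3^-2(R⁻¹ n̂) = -0.137404-0.135616i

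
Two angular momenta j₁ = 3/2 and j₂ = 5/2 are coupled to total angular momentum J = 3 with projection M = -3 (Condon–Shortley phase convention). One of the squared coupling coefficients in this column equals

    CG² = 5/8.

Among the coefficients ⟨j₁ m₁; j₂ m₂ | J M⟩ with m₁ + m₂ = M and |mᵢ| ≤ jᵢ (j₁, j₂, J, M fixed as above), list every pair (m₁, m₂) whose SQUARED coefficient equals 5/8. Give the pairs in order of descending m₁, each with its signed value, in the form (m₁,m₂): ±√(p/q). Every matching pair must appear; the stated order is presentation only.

(-1/2,-5/2): +√(5/8)

Admissible pairs with m₁+m₂ = M = -3: (-3/2,-3/2), (-1/2,-5/2)
  (m₁,m₂)=(-1/2,-5/2): CG² = 5/8, CG = +√(5/8)   ← matches the target
  (m₁,m₂)=(-3/2,-3/2): CG² = 3/8, CG = −√(3/8)
Pairs with CG² = 5/8: (-1/2,-5/2): +√(5/8)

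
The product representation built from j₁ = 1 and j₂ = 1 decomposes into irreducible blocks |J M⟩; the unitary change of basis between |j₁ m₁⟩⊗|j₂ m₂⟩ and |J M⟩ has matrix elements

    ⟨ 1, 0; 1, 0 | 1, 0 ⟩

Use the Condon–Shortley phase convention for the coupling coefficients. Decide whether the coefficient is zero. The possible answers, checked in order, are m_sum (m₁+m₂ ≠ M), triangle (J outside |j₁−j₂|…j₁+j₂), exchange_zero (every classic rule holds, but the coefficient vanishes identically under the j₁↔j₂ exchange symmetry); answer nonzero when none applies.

exchange_zero

m-sum: m₁+m₂ = 0+0 = 0, M = 0  ✓
triangle: |j₁−j₂| = 0 ≤ J = 1 ≤ j₁+j₂ = 2  ✓
exchange: j₁=j₂ and m₁=m₂, and (−1)^(j₁+j₂−J) = (−1)^1 = −1 forces ⟨j₁m₁;j₂m₂|JM⟩ = −⟨j₂m₂;j₁m₁|JM⟩ = −⟨j₁m₁;j₂m₂|JM⟩ ⇒ the coefficient vanishes identically
Racah sum check: Σ_k collapses to 0 ⇒ CG = 0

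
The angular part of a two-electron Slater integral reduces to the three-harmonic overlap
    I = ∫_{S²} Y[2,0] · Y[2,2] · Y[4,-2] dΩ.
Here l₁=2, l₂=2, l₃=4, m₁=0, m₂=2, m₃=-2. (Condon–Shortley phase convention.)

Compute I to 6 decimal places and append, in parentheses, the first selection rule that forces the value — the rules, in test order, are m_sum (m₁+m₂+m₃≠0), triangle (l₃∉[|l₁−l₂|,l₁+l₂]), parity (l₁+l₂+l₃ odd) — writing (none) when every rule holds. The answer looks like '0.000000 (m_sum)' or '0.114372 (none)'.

Rules hold: Σm=0, L=8 even, 0≤4≤4.
N = 5·5·9 = 225
Δ = 0!·4!·4!/9! = 1/630
Racah Σ t=0..0: t=0:+1/16 = 1/16
⇒ 3j(2 2 4; 0 0 0)² = 2/35, sgn +1
Racah Σ t=0..0: t=0:+1/96 = 1/96
⇒ 3j(2 2 4; 0 2 -2)² = 1/42, sgn +1
4πI² = N·(3j₀)²·(3jₘ)² = 15/49
I = +1·√(0.306122/4π) = 0.15607835
No selection rule forces the value: the integral is nonzero (none).

0.156078 (none)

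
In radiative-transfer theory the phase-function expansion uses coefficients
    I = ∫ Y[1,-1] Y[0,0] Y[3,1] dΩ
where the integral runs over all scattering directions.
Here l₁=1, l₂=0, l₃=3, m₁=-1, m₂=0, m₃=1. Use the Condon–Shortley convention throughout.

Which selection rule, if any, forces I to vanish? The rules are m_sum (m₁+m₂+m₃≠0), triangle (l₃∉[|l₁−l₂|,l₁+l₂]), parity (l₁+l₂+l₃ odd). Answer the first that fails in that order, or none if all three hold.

Σmᵢ = 0  ✓
l₃∈[|l₁−l₂|,l₁+l₂]=[1,1] required, l₃=3 fails  ✗
Σlᵢ = 4 ⇒ even

triangle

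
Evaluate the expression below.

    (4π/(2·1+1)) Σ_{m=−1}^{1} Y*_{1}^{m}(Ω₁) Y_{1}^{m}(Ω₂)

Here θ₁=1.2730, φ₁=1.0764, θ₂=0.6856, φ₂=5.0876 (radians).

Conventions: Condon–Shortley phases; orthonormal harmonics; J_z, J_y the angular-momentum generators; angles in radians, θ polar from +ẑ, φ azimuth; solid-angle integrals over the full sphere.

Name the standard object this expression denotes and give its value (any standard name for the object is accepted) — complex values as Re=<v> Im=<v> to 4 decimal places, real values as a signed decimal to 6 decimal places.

This sum is the spherical-harmonic addition theorem: it equals the Legendre polynomial P_l(cos γ) of the angle γ between the two directions.
Addition theorem: P_1(cos γ) = (4π/3) Σ_m Y*_{lm}(Ω₁) Y_{lm}(Ω₂), m = −1…1:
  [-1]  conj(Y_{1,-1})(Ω₁) = (0.156721, 0.290737) ; Y_{1,-1}(Ω₂) = (0.080163, 0.203527) ; Δ = (-0.046610, 0.055204)
  [+0]  conj(Y_{1,0})(Ω₁) = (0.143363, -0.000000) ; Y_{1,0}(Ω₂) = (0.378198, 0.000000) ; Δ = (0.054220, 0.000000)
  [+1]  conj(Y_{1,1})(Ω₁) = (-0.156721, 0.290737) ; Y_{1,1}(Ω₂) = (-0.080163, 0.203527) ; Δ = (-0.046610, -0.055204)
Σ over m = (-0.039000, 0.000000); ×(4π/3) → (-0.163362, 0.000000). Real part: -0.163362

Legendre polynomial (addition theorem), -0.163362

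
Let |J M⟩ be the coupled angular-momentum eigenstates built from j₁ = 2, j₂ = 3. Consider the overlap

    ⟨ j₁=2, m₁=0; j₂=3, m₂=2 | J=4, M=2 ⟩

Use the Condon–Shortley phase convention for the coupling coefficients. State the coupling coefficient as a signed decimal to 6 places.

-0.585540  (= −√(12/35))

j₁+j₂−J=1  J+j₁−j₂=3  J−j₁+j₂=5  j₁+j₂+J+1=10
(j₁±m₁, j₂±m₂, J±M) = (2,2,5,1,6,2)
P² = 8640/7
sum k=0..1:
  [0] +1/240 = 1/240
  [1] −1/48 = -1/48
S = -1/60
C² = P²·S² = 12/35 ; C = -0.585540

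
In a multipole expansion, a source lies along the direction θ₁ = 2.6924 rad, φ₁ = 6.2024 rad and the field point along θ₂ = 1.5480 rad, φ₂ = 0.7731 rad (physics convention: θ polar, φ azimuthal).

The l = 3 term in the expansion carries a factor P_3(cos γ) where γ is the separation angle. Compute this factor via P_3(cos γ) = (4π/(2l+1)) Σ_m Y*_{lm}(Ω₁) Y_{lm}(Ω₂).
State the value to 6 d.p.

-0.350697

Expand P_3 via completeness: Σ_{m} conj(Y_{3,m}) at Ω₁ times Y_{3,m} at Ω₂ —
  [-3]  conj(Y_{3,-3})(Ω₁) = +0.033164-0.008199i ; Y_{3,-3}(Ω₂) = -0.283718-0.305465i ; Δ = -0.011914-0.007804i
  [-2]  conj(Y_{3,-2})(Ω₁) = -0.171331+0.027925i ; Y_{3,-2}(Ω₂) = +0.000573-0.023276i ; Δ = +0.000552+0.004004i
  [-1]  conj(Y_{3,-1})(Ω₁) = +0.427638-0.034622i ; Y_{3,-1}(Ω₂) = -0.230655+0.225050i ; Δ = -0.090845+0.104226i
  [+0]  conj(Y_{3,0})(Ω₁) = -0.355380-0.000000i ; Y_{3,0}(Ω₂) = -0.025497+0.000000i ; Δ = +0.009061+0.000000i
  [+1]  conj(Y_{3,1})(Ω₁) = -0.427638-0.034622i ; Y_{3,1}(Ω₂) = +0.230655+0.225050i ; Δ = -0.090845-0.104226i
  [+2]  conj(Y_{3,2})(Ω₁) = -0.171331-0.027925i ; Y_{3,2}(Ω₂) = +0.000573+0.023276i ; Δ = +0.000552-0.004004i
  [+3]  conj(Y_{3,3})(Ω₁) = -0.033164-0.008199i ; Y_{3,3}(Ω₂) = +0.283718-0.305465i ; Δ = -0.011914+0.007804i
Σ over m = -0.195353+0.000000i; ×(4π/7) → -0.350697+0.000000i. Real part: -0.350697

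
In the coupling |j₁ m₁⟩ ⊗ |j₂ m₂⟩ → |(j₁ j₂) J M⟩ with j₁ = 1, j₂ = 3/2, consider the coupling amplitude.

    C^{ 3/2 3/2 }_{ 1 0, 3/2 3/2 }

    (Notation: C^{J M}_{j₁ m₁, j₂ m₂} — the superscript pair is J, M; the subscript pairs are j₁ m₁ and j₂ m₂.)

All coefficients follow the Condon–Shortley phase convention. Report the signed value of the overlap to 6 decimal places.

−√(3/5) ≈ -0.774597

√[4·1!1!2!/5! · 1!1!3!0!3!0!] = √(12/5)
  +(−1)^1/∏(1,0,0,2,1,0)! = -1/2  (running -1/2)
⟨..|..⟩ = √(12/5)·(-1/2) = -0.774597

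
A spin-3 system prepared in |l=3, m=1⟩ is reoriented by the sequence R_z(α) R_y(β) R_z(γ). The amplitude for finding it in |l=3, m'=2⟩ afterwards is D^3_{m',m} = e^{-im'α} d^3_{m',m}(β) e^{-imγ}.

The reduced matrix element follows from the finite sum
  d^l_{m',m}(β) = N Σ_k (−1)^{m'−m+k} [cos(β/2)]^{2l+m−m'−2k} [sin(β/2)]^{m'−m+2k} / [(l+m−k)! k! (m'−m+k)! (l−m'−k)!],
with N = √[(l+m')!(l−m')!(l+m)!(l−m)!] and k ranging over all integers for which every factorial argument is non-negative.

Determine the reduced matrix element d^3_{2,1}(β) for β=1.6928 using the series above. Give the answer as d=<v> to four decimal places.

d=0.4704

d^3_{2,1}(β=1.6928) via the finite sum:
c=cos(1.692800/2)=0.662683, s=sin(1.692800/2)=0.748900; N=√[120·1·24·2]=75.894664
k: max(0,(1)−(2))=0 … min(3+(1),3−(2))=1
  k=0: (−1)^1·75.8947/(24)·0.6627^5·0.7489^1 = -0.302659
  k=1: (−1)^2·75.8947/(12)·0.6627^3·0.7489^3 = +0.773071
d^3_{2,1}(1.6928) = -0.302659 +0.773071 = +0.470411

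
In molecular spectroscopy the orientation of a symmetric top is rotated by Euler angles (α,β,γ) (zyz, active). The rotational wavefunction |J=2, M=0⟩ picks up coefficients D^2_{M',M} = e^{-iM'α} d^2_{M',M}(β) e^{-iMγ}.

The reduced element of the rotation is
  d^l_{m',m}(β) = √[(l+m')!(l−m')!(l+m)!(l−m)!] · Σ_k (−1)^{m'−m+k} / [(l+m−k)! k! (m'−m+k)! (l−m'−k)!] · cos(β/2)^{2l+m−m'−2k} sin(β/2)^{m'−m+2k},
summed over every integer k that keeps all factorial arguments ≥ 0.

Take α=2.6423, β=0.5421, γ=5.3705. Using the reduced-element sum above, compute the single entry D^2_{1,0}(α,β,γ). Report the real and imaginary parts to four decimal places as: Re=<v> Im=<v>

First d^2_{1,0}(β=0.5421), then the phase factors e^{-i(1)α} and e^{-i(0)γ}:
c=cos(0.542100/2)=0.963490, s=sin(0.542100/2)=0.267743; N=√[6·1·2·2]=4.898979
k: max(0,(0)−(1))=0 … min(2+(0),2−(1))=1
  k=0: (−1)^1·4.8990/(2)·0.9635^3·0.2677^1 = -0.586592
  k=1: (−1)^2·4.8990/(2)·0.9635^1·0.2677^3 = +0.045298
d^2_{1,0}(0.5421) = -0.586592 +0.045298 = -0.541294
Attach z-rotation phases: D = e^{-i(1)(2.6423)}·(-0.541294)·e^{-i(0)(5.3705)} = +0.475214+0.259174i

Re=0.4752 Im=0.2592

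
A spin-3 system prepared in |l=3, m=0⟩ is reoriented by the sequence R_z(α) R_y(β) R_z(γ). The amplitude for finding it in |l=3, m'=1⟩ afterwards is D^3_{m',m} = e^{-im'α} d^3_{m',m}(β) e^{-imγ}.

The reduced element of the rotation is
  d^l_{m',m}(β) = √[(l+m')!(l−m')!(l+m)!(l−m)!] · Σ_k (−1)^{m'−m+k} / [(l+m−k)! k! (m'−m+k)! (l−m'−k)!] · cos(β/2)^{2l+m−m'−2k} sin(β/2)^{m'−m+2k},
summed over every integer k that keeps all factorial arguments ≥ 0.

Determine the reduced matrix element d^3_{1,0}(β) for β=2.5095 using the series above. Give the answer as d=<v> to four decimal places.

d=-0.5768

d^3_{1,0}(β=2.5095) via the finite sum:
With c≡cos(β/2)=0.310811 and s≡sin(β/2)=0.950472, N=[24·2·6·6]^{1/2}=41.569219
k∈{0,1,2} keeps every argument non-negative
  k=0: (−1)^1·41.5692/(12)·0.3108^5·0.9505^1 = -0.009550
  k=1: (−1)^2·41.5692/(4)·0.3108^3·0.9505^3 = +0.267929
  k=2: (−1)^3·41.5692/(12)·0.3108^1·0.9505^5 = -0.835186
d^3_{1,0}(2.5095) = -0.009550 +0.267929 -0.835186 = -0.576807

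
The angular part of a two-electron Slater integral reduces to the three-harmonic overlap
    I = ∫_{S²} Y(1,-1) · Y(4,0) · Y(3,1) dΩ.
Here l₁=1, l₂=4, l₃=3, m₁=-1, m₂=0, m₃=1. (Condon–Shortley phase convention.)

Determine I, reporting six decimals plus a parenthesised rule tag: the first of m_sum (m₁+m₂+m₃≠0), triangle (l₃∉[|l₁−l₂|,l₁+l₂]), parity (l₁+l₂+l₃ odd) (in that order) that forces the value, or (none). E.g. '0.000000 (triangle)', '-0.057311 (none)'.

0.150786 (none)

Rules hold: Σm=0, L=8 even, 3≤3≤5.
N = 3·9·7 = 189
Δ = 2!·0!·6!/9! = 1/252
Racah Σ t=1..1: t=1:−1/36 = -1/36
⇒ 3j(1 4 3; 0 0 0)² = 4/63, sgn +1
Racah Σ t=2..2: t=2:+1/96 = 1/96
⇒ 3j(1 4 3; -1 0 1)² = 1/42, sgn +1
4πI² = N·(3j₀)²·(3jₘ)² = 2/7
I = +1·√(0.285714/4π) = 0.15078601
No selection rule forces the value: the integral is nonzero (none).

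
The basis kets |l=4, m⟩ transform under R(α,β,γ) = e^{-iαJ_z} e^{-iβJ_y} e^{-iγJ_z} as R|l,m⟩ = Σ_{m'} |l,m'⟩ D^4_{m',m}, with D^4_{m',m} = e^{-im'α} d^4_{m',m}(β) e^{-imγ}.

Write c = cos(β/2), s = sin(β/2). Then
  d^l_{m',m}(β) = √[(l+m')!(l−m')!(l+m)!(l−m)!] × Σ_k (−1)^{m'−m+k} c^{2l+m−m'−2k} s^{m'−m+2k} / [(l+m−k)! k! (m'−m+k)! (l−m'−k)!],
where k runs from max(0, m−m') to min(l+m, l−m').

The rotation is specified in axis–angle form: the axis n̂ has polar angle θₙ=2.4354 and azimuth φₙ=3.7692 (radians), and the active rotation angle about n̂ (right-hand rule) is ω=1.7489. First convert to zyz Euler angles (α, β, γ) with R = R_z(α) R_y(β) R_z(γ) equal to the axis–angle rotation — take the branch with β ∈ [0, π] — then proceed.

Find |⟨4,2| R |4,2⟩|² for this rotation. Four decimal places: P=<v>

P=0.1800

Axis–angle → zyz. n̂ = (sinθₙcosφₙ, sinθₙsinφₙ, cosθₙ) = (-0.525276, -0.381065, -0.760838), ω = 1.7489.
R = I cosω + sinω [n̂]ₓ + (1−cosω) n̂n̂ᵀ gives
  R = [+0.147633, +0.984429, +0.095416; -0.513177, -0.006227, +0.858260; +0.845490, -0.175673, +0.504267]
β = atan2(√(R₁₃²+R₂₃²), R₃₃) = 1.042264; α = atan2(R₂₃, R₁₃) mod 2π = 1.460077; γ = atan2(R₃₂, −R₃₁) mod 2π = 3.346455
D^4_{2,2}(1.4601,1.0423,3.3465) = e^{-i·2·1.4601}·d^4_{2,2}(1.0423)·e^{-i·2·3.3465}. Compute d first:
Half-angle: c=0.867256, s=0.497862. N=√(720·2·720·2)=1440.000000
The bounds max(0,m−m')=0 and min(l+m,l−m')=2 give 3 terms
  k=0: (−1)^0·1440.0000/(1440)·0.8673^8·0.4979^0 = +0.320022
  k=1: (−1)^1·1440.0000/(120)·0.8673^6·0.4979^2 = -1.265563
  k=2: (−1)^2·1440.0000/(96)·0.8673^4·0.4979^4 = +0.521335
d^4_{2,2}(1.0423) = +0.320022 -1.265563 +0.521335 = -0.424206
|D^4_{2,2}|² = |d^4_{2,2}(β)|² = (-0.424206)² = 0.179951 (the z-rotation phases have unit modulus)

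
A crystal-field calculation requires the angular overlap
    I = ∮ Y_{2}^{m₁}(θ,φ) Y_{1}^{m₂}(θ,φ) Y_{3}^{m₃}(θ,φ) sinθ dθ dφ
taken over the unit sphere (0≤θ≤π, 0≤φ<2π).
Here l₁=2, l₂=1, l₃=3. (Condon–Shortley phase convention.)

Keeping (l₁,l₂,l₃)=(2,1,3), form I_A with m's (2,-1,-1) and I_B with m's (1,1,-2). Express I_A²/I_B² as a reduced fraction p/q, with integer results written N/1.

Same 2,1,3: normalisation and zero-m 3j drop out of the ratio.
A: Δ: 0! 4! 2! / 7! → 1/105; sum: t=0:+1/48 = 1/48; 3j²(2 1 3; 2 -1 -1) = Δ·Π!·Σ² = 1/105  (sign +1)
B: Δ: 0! 4! 2! / 7! → 1/105; sum: t=0:+1/12 = 1/12; 3j²(2 1 3; 1 1 -2) = Δ·Π!·Σ² = 2/21  (sign -1)
I_A²/I_B² = (1/105)/(2/21) = 1/10

1/10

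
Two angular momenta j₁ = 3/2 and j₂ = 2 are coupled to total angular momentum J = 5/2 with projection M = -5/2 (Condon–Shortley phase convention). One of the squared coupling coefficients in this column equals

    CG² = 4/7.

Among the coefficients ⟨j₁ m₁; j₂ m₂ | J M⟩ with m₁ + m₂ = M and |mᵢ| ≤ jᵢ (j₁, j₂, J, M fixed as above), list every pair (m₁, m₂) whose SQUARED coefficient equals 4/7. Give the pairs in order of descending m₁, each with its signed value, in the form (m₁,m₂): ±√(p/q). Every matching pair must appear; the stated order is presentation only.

Admissible pairs with m₁+m₂ = M = -5/2: (-3/2,-1), (-1/2,-2)
  (m₁,m₂)=(-1/2,-2): CG² = 4/7, CG = +√(4/7)   ← matches the target
  (m₁,m₂)=(-3/2,-1): CG² = 3/7, CG = −√(3/7)
Pairs with CG² = 4/7: (-1/2,-2): +√(4/7)

(-1/2,-2): +√(4/7)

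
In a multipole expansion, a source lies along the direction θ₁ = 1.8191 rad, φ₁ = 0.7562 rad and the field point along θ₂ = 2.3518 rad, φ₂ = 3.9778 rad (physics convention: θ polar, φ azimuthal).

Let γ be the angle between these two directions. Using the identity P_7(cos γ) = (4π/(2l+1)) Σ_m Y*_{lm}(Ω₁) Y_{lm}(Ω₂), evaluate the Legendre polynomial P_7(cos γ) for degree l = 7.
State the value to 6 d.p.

-0.247950

Term-by-term m-sum for l=7 (normalisation 4π/15 = 0.837758):
  m=-7: Y*=+0.220687-0.336099i  Y=-0.041429-0.018987i  product -0.015524+0.009734i
  m=-6: Y*=+0.066481+0.375589i  Y=-0.050733-0.161230i  product +0.057183-0.029773i
  m=-5: Y*=+0.054131+0.040253i  Y=+0.182846-0.311103i  product +0.022421-0.009480i
  m=-4: Y*=-0.350253+0.041094i  Y=+0.443210-0.091338i  product -0.151482+0.050205i
  m=-3: Y*=+0.030081-0.035873i  Y=+0.173011+0.126934i  product +0.009758-0.002388i
  m=-2: Y*=-0.018720-0.320202i  Y=-0.024754-0.242762i  product -0.077269+0.012471i
  m=-1: Y*=+0.064972+0.061284i  Y=+0.226653-0.250940i  product +0.030105-0.002414i
  m=+0: Y*=+0.308917-0.000000i  Y=-0.150041+0.000000i  product -0.046350+0.000000i
  m=+1: Y*=-0.064972+0.061284i  Y=-0.226653-0.250940i  product +0.030105+0.002414i
  m=+2: Y*=-0.018720+0.320202i  Y=-0.024754+0.242762i  product -0.077269-0.012471i
  m=+3: Y*=-0.030081-0.035873i  Y=-0.173011+0.126934i  product +0.009758+0.002388i
  m=+4: Y*=-0.350253-0.041094i  Y=+0.443210+0.091338i  product -0.151482-0.050205i
  m=+5: Y*=-0.054131+0.040253i  Y=-0.182846-0.311103i  product +0.022421+0.009480i
  m=+6: Y*=+0.066481-0.375589i  Y=-0.050733+0.161230i  product +0.057183+0.029773i
  m=+7: Y*=-0.220687-0.336099i  Y=+0.041429-0.018987i  product -0.015524-0.009734i
Accumulated sum -0.295969-0.000000i; after 4π/(2l+1) scaling, -0.247950-0.000000i ⇒ P_7 = -0.247950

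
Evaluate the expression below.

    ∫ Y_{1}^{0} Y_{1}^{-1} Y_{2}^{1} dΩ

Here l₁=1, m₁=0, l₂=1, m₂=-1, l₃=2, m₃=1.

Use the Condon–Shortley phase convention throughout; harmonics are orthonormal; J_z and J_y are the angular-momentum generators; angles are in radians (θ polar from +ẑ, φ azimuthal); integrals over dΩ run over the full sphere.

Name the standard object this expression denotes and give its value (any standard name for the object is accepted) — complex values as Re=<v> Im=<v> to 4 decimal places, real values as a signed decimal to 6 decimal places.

This is a Gaunt coefficient — the integral of a triple product of spherical harmonics over the sphere.
m-sum 0 ✓  L=4 even ✓  0≤2≤2 ✓
Π(2lᵢ+1) = 3×3×5 = 45
triangle coeff Δ(1,1,2) = 1/30
Σ_t [0,0]: t=0:+1/1 = 1/1
(3j)²=2/15 [(1 1 2; 0 0 0)], sign=+1
Σ_t [0,0]: t=0:+1/2 = 1/2
(3j)²=1/10 [(1 1 2; 0 -1 1)], sign=-1
⇒ 4πI² = 3/5
I = (-1)√(3/5/(4π)) = -0.21850969

Gaunt coefficient, -0.218510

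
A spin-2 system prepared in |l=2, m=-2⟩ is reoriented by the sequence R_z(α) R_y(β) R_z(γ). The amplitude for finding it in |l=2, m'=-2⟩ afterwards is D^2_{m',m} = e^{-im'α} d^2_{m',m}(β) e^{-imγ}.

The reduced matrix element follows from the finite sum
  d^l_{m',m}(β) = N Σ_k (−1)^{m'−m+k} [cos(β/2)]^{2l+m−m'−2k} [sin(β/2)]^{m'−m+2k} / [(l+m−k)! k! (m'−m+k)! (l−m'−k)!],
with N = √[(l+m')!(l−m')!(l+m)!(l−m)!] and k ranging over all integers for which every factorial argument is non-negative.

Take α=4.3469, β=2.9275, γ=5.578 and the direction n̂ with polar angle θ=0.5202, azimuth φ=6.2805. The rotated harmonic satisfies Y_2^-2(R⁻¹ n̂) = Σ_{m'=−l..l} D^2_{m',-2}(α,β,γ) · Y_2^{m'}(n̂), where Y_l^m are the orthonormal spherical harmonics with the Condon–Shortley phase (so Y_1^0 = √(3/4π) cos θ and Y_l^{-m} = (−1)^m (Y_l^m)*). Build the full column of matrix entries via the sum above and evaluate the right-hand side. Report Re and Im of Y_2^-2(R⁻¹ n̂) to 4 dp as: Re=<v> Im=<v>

Re=-0.0091 Im=0.0830

Need the full column D^2_{m',-2} for m'=−2..2 at α=4.3469, β=2.9275, γ=5.5780.
cos(β/2)=0.106842, sin(β/2)=0.994276
d^2_{-2,-2}: single k=0 term ⇒ +0.000130;  D = +0.000070+0.000110i
d^2_{-1,-2}: single k=0 term ⇒ -0.002425;  D = +0.002374-0.000494i
d^2_{0,-2}: single k=0 term ⇒ +0.027642;  D = +0.004416-0.027287i
d^2_{1,-2}: single k=0 term ⇒ -0.210036;  D = -0.181652-0.105439i
d^2_{2,-2}: single k=0 term ⇒ +0.977300;  D = -0.760295+0.614058i
Y_2^{m'}(θ=0.5202,φ=6.2805) and Σ D·Y over m':
  (+0.0001+0.0001i)·(+0.0954+0.0005i)  (+0.0024-0.0005i)·(+0.3332+0.0009i)  (+0.0044-0.0273i)·(+0.3970+0.0000i)  (-0.1817-0.1054i)·(-0.3332+0.0009i)  (-0.7603+0.6141i)·(+0.0954-0.0005i)
Y_2^-2(R⁻¹ n̂) = -0.009070+0.082975i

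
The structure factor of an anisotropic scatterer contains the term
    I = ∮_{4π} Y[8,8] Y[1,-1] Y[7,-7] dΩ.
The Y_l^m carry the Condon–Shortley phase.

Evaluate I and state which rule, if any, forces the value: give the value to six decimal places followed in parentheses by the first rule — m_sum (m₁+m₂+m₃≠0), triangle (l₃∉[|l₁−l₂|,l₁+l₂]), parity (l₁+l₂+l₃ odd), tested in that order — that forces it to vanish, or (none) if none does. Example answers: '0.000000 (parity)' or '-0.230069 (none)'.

m-sum 0 ✓  L=16 even ✓  7≤7≤9 ✓
Π(2lᵢ+1) = 17×3×15 = 765
triangle coeff Δ(8,1,7) = 1/2040
Σ_t [1,1]: t=1:−1/25401600 = -1/25401600
(3j)²=8/255 [(8 1 7; 0 0 0)], sign=+1
Σ_t [0,0]: t=0:+1/174356582400 = 1/174356582400
(3j)²=1/17 [(8 1 7; 8 -1 -7)], sign=+1
⇒ 4πI² = 24/17
I = (+1)√(24/17/(4π)) = 0.33517856
No selection rule forces the value: the integral is nonzero (none).

0.335179 (none)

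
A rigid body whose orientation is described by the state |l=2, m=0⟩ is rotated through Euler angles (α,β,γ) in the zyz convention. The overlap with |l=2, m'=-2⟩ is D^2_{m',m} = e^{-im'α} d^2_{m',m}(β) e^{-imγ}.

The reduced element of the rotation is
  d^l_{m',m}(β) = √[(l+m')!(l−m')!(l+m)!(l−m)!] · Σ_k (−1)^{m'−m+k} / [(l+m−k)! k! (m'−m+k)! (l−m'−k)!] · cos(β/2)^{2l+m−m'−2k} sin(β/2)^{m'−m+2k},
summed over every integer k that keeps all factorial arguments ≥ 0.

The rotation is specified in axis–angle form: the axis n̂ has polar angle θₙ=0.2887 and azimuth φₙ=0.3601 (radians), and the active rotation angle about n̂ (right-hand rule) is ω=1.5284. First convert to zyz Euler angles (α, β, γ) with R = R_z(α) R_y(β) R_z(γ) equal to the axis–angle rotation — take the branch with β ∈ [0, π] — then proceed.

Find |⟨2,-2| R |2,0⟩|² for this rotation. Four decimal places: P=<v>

P=0.0083

Axis–angle → zyz. n̂ = (sinθₙcosφₙ, sinθₙsinφₙ, cosθₙ) = (+0.266446, +0.100321, +0.958615), ω = 1.5284.
R = I cosω + sinω [n̂]ₓ + (1−cosω) n̂n̂ᵀ gives
  R = [+0.110368, -0.932156, +0.344824; +0.983351, +0.052021, -0.174113; +0.144362, +0.358300, +0.922378]
β = atan2(√(R₁₃²+R₂₃²), R₃₃) = 0.396605; α = atan2(R₂₃, R₁₃) mod 2π = 5.815600; γ = atan2(R₃₂, −R₃₁) mod 2π = 1.953808
First d^2_{-2,0}(β=0.3966), then the phase factors e^{-i(-2)α} and e^{-i(0)γ}:
c=cos(0.396605/2)=0.980402, s=sin(0.396605/2)=0.197005; N=√[1·24·2·2]=9.797959
k∈{2} keeps every argument non-negative
  k=2: (−1)^0·9.7980/(4)·0.9804^2·0.1970^2 = +0.091378
d^2_{-2,0}(0.3966) = +0.091378
|D^2_{-2,0}|² = |d^2_{-2,0}(β)|² = (+0.091378)² = 0.008350 (the z-rotation phases have unit modulus)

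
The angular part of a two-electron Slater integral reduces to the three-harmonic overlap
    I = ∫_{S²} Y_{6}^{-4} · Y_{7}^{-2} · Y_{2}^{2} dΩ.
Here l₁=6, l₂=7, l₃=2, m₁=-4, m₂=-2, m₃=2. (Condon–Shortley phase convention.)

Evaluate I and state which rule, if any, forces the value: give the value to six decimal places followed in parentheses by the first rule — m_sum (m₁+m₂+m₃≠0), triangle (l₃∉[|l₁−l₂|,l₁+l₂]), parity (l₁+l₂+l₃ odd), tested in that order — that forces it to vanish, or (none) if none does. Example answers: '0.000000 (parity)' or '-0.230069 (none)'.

0.000000 (m_sum)

Σmᵢ = -4 ≠ 0, so the φ-integral vanishes; I = 0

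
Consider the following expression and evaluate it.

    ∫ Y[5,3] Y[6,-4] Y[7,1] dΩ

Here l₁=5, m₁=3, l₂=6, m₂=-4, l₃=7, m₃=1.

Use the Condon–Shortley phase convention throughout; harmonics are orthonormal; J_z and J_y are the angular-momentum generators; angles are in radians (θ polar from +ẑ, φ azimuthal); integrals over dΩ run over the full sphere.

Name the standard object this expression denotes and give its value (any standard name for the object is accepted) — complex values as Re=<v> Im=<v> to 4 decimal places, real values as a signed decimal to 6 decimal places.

Gaunt coefficient, -0.130527

This is a Gaunt coefficient — the integral of a triple product of spherical harmonics over the sphere.
Rules hold: Σm=0, L=18 even, 1≤7≤11.
N = 11·13·15 = 2145
Δ = 4!·6!·8!/19! = 1/174594420
Racah Σ t=0..4: t=0:+1/4147200 t=1:−1/207360 t=2:+1/82944 t=3:−1/207360 t=4:+1/4147200 = 1/345600
⇒ 3j(5 6 7; 0 0 0)² = 420/46189, sgn -1
Racah Σ t=0..2: t=0:+1/1658880 t=1:−1/3628800 t=2:+1/116121600 = 13/38707200
⇒ 3j(5 6 7; 3 -4 1)² = 39/3553, sgn +1
4πI² = N·(3j₀)²·(3jₘ)² = 245700/1147619
I = -1·√(0.214095/4π) = -0.13052653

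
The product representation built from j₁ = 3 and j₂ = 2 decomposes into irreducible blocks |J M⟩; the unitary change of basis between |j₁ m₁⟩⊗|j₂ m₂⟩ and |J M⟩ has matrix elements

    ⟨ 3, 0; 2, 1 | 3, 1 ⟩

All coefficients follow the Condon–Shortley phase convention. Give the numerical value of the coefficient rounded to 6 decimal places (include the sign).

j₁+j₂−J=2  J+j₁−j₂=4  J−j₁+j₂=2  j₁+j₂+J+1=9
(j₁±m₁, j₂±m₂, J±M) = (3,3,3,1,4,2)
P² = 96/5
sum k=1..2:
  [1] −1/8 = -1/8
  [2] +1/12 = 1/12
S = -1/24
C² = P²·S² = 1/30 ; C = -0.182574

-0.182574  (= −√(1/30))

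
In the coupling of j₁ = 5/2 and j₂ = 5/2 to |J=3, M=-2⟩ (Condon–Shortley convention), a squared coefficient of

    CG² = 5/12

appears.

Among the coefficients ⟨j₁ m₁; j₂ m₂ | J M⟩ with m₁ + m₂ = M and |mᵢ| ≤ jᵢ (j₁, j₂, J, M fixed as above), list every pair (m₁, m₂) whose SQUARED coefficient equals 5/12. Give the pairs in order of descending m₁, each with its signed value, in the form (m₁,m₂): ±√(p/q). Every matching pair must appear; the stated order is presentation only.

Admissible pairs with m₁+m₂ = M = -2: (-5/2,1/2), (-3/2,-1/2), (-1/2,-3/2), (1/2,-5/2)
  (m₁,m₂)=(1/2,-5/2): CG² = 5/12, CG = +√(5/12)   ← matches the target
  (m₁,m₂)=(-1/2,-3/2): CG² = 1/12, CG = −√(1/12)
  (m₁,m₂)=(-3/2,-1/2): CG² = 1/12, CG = −√(1/12)
  (m₁,m₂)=(-5/2,1/2): CG² = 5/12, CG = +√(5/12)   ← matches the target
Pairs with CG² = 5/12: (1/2,-5/2): +√(5/12); (-5/2,1/2): +√(5/12)

(1/2,-5/2): +√(5/12); (-5/2,1/2): +√(5/12)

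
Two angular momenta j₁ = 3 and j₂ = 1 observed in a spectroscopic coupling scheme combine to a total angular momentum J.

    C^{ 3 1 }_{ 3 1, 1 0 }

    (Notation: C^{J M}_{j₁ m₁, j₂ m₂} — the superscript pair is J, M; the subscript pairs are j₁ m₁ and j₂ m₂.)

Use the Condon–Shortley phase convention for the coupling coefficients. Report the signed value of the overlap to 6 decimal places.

j₁+j₂−J=1  J+j₁−j₂=5  J−j₁+j₂=1  j₁+j₂+J+1=8
(j₁±m₁, j₂±m₂, J±M) = (4,2,1,1,4,2)
P² = 48
sum k=0..1:
  [0] +1/12 = 1/12
  [1] −1/24 = -1/24
S = 1/24
C² = P²·S² = 1/12 ; C = +0.288675

+√(1/12) = +0.288675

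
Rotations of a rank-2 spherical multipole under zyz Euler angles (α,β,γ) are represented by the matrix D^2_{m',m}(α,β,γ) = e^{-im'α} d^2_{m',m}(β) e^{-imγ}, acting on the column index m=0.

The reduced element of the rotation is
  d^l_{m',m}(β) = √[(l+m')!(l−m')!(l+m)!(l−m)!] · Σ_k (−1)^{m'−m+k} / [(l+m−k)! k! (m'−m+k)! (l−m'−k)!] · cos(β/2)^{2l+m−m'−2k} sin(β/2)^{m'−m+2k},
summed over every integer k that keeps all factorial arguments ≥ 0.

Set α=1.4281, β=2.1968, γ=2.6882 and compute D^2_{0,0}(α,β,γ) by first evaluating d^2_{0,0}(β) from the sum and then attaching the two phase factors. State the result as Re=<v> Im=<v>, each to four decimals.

D^2_{0,0}(1.4281,2.1968,2.6882) = e^{-i·0·1.4281}·d^2_{0,0}(2.1968)·e^{-i·0·2.6882}. Compute d first:
With c≡cos(β/2)=0.455021 and s≡sin(β/2)=0.890480, N=[2·2·2·2]^{1/2}=4.000000
Admissible k: 0..2 (factorial args all ≥0)
  k=0: (−1)^0·4.0000/(4)·0.4550^4·0.8905^0 = +0.042867
  k=1: (−1)^1·4.0000/(1)·0.4550^2·0.8905^2 = -0.656708
  k=2: (−1)^2·4.0000/(4)·0.4550^0·0.8905^4 = +0.628778
d^2_{0,0}(2.1968) = +0.042867 -0.656708 +0.628778 = +0.014937
Attach z-rotation phases: D = e^{-i(0)(1.4281)}·(+0.014937)·e^{-i(0)(2.6882)} = +0.014937+0.000000i

Re=0.0149 Im=0.0000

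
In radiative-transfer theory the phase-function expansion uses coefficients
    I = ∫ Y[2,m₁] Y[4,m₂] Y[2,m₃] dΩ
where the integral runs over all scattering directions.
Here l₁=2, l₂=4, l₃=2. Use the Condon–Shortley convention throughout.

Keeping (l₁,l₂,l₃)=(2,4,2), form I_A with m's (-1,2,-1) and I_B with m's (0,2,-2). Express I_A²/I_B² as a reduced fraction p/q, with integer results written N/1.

Same 2,4,2: normalisation and zero-m 3j drop out of the ratio.
A: Δ: 4! 0! 4! / 9! → 1/630; sum: t=3:−1/36 = -1/36; 3j²(2 4 2; -1 2 -1) = Δ·Π!·Σ² = 4/63  (sign +1)
B: Δ: 4! 0! 4! / 9! → 1/630; sum: t=2:+1/96 = 1/96; 3j²(2 4 2; 0 2 -2) = Δ·Π!·Σ² = 1/42  (sign +1)
I_A²/I_B² = (4/63)/(1/42) = 8/3

8/3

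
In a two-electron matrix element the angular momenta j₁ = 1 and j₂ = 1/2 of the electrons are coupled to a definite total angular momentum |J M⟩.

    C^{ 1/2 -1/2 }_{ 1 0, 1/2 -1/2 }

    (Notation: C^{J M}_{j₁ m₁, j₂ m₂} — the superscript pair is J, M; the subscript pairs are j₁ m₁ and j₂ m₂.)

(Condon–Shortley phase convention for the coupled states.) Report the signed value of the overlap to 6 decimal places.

+√(1/3) ≈ +0.577350

j₁+j₂−J=1  J+j₁−j₂=1  J−j₁+j₂=0  j₁+j₂+J+1=3
(j₁±m₁, j₂±m₂, J±M) = (1,1,0,1,0,1)
P² = 1/3
sum k=0..0:
  [0] +1/1 = 1
S = 1
C² = P²·S² = 1/3 ; C = +0.577350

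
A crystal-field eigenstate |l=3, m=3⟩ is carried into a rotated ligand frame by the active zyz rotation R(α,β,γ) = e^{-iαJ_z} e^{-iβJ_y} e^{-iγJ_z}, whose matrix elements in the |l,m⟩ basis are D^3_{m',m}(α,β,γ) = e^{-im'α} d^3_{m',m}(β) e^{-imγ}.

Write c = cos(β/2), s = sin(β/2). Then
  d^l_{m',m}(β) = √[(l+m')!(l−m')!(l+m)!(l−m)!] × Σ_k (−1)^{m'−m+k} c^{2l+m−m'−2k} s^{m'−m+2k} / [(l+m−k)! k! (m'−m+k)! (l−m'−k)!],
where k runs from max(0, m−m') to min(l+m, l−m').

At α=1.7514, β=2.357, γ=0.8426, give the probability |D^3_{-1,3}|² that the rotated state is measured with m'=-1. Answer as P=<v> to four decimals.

P=0.1703

First d^3_{-1,3}(β=2.3570), then the phase factors e^{-i(-1)α} and e^{-i(3)γ}:
With c≡cos(β/2)=0.382311 and s≡sin(β/2)=0.924034, N=[2·24·720·1]^{1/2}=185.903201
The bounds max(0,m−m')=4 and min(l+m,l−m')=4 give 1 term
  k=4: (−1)^0·185.9032/(48)·0.3823^2·0.9240^4 = +0.412697
d^3_{-1,3}(2.3570) = +0.412697
|D^3_{-1,3}|² = |d^3_{-1,3}(β)|² = (+0.412697)² = 0.170319 (the z-rotation phases have unit modulus)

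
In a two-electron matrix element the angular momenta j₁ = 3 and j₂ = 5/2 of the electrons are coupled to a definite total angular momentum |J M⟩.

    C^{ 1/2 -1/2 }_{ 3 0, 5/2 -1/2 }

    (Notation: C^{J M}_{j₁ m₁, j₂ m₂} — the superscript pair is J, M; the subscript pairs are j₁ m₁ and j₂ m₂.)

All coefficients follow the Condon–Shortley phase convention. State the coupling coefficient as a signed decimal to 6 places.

+√(1/7) = +0.377964

√[2·5!1!0!/7! · 3!3!2!3!0!1!] = √(144/7)
  +(−1)^2/∏(2,3,1,0,0,0)! = 1/12  (running 1/12)
⟨..|..⟩ = √(144/7)·(1/12) = +0.377964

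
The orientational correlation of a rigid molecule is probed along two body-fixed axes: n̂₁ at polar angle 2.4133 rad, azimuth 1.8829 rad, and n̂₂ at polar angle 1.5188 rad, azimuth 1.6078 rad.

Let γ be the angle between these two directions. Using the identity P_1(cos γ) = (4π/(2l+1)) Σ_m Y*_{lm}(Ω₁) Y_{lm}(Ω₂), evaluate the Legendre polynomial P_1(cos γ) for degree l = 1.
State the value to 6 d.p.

0.600915

Summing Y*_{l m}(θ₁,φ₁)·Y_{l m}(θ₂,φ₂) over m ∈ [−1, 1]; prefactor 4π/(2·1+1) = 4.188790:
  m=-1: (-0.07061 + 0.21885j) × (-0.01276 - 0.34479j) = 0.07636 + 0.02155j  (running Σ = 0.07636 + 0.02155j)
  m=0: (-0.36465 + 0.00000j) × (0.02539 + 0.00000j) = -0.00926 + 0.00000j  (running Σ = 0.06710 + 0.02155j)
  m=1: (0.07061 + 0.21885j) × (0.01276 - 0.34479j) = 0.07636 - 0.02155j  (running Σ = 0.14346 + 0.00000j)
Σ over m = 0.14346 + 0.00000j; ×(4π/3) → 0.60091 + 0.00000j. Real part: 0.600915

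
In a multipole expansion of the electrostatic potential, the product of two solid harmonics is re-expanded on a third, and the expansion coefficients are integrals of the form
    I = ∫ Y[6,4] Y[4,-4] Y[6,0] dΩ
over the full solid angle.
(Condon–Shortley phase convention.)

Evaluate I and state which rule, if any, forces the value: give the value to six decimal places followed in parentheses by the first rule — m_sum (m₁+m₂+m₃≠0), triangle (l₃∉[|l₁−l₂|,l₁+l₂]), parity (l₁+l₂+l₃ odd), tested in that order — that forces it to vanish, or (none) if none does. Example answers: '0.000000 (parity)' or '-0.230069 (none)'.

Rules hold: Σm=0, L=16 even, 2≤6≤10.
N = 13·9·13 = 1521
Δ = 4!·8!·4!/17! = 1/15315300
Racah Σ t=0..4: t=0:+1/829440 t=1:−1/25920 t=2:+1/9216 t=3:−1/25920 t=4:+1/829440 = 7/207360
⇒ 3j(6 4 6; 0 0 0)² = 28/2431, sgn +1
Racah Σ t=0..0: t=0:+1/829440 = 1/829440
⇒ 3j(6 4 6; 4 -4 0)² = 35/2431, sgn +1
4πI² = N·(3j₀)²·(3jₘ)² = 8820/34969
I = +1·√(0.252223/4π) = 0.14167322
No selection rule forces the value: the integral is nonzero (none).

0.141673 (none)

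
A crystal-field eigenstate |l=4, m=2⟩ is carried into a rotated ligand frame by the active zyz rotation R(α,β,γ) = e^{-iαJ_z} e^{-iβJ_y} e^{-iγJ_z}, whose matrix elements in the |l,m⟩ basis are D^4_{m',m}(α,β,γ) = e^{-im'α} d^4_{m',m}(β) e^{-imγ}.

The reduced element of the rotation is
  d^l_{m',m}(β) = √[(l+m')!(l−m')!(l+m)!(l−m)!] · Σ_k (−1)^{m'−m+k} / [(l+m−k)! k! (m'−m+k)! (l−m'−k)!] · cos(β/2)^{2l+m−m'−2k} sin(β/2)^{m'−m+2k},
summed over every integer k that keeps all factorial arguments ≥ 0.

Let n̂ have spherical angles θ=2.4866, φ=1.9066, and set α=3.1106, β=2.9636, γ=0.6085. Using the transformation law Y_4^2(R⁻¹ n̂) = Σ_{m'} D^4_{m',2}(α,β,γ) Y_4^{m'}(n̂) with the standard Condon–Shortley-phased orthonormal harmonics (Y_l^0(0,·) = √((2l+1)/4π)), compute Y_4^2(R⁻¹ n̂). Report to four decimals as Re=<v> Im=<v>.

Re=-0.0378 Im=0.4051

Need the full column D^4_{m',2} for m'=−4..4 at α=3.1106, β=2.9636, γ=0.6085.
cos(β/2)=0.088879, sin(β/2)=0.996042
d^4_{-4,2}: single k=6 term ⇒ +0.040817;  D = +0.009298-0.039744i
d^4_{-3,2}: k∈[5..6] ⇒ +0.007726 -0.323450 = -0.315724;  D = +0.081416-0.305046i
d^4_{-2,2}: k∈[4..6] ⇒ +0.000921 -0.092565 +0.968775 = +0.877131;  D = +0.252339-0.840050i
d^4_{-1,2}: k∈[3..5] ⇒ +0.000078 -0.014601 +0.366758 = +0.352234;  D = -0.111738+0.334041i
d^4_{0,2}: k∈[2..4] ⇒ +0.000005 -0.001554 +0.073179 = +0.071630;  D = +0.024817-0.067193i
d^4_{1,2}: k∈[1..3] ⇒ +0.000000 -0.000116 +0.009734 = +0.009618;  D = -0.003610+0.008915i
d^4_{2,2}: k∈[0..2] ⇒ +0.000000 -0.000006 +0.000921 = +0.000915;  D = +0.000370-0.000837i
d^4_{3,2}: k∈[0..1] ⇒ -0.000000 +0.000062 = +0.000061;  D = -0.000027+0.000055i
d^4_{4,2}: single k=0 term ⇒ +0.000003;  D = +0.000001-0.000002i
Y_4^{m'}(θ=2.4866,φ=1.9066) and Σ D·Y over m':
  (+0.0093-0.0397i)·(+0.0137-0.0594i)  (+0.0814-0.3050i)·(-0.1897-0.1198i)  (+0.2523-0.8400i)·(-0.3306+0.2628i)  (-0.1117+0.3340i)·(+0.1056+0.3026i)  (+0.0248-0.0672i)·(-0.2141+0.0000i)  (-0.0036+0.0089i)·(-0.1056+0.3026i)  (+0.0004-0.0008i)·(-0.3306-0.2628i)  (-0.0000+0.0001i)·(+0.1897-0.1198i)  (+0.0000-0.0000i)·(+0.0137+0.0594i)
Y_4^2(R⁻¹ n̂) = -0.037751+0.405087i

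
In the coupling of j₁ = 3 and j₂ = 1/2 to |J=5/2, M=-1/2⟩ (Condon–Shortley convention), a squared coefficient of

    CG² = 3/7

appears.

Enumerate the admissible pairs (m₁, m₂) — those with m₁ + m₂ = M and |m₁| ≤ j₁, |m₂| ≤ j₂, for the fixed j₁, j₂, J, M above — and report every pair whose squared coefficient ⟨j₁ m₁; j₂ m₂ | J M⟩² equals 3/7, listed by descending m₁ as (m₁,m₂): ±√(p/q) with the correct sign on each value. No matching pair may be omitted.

Admissible pairs with m₁+m₂ = M = -1/2: (-1,1/2), (0,-1/2)
  (m₁,m₂)=(0,-1/2): CG² = 3/7, CG = +√(3/7)   ← matches the target
  (m₁,m₂)=(-1,1/2): CG² = 4/7, CG = −√(4/7)
Pairs with CG² = 3/7: (0,-1/2): +√(3/7)

(0,-1/2): +√(3/7)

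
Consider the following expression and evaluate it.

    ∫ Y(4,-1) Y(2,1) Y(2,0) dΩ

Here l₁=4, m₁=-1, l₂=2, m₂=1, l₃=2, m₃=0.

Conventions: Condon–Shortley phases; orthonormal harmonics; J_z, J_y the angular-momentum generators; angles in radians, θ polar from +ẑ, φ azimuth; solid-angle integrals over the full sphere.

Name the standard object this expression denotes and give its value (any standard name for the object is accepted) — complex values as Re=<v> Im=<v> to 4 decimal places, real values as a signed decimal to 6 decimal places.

This is a Gaunt coefficient — the integral of a triple product of spherical harmonics over the sphere.
Rules hold: Σm=0, L=8 even, 2≤2≤6.
N = 9·5·5 = 225
Δ = 4!·4!·0!/9! = 1/630
Racah Σ t=2..2: t=2:+1/16 = 1/16
⇒ 3j(4 2 2; 0 0 0)² = 2/35, sgn +1
Racah Σ t=3..3: t=3:−1/24 = -1/24
⇒ 3j(4 2 2; -1 1 0)² = 1/21, sgn -1
4πI² = N·(3j₀)²·(3jₘ)² = 30/49
I = -1·√(0.612245/4π) = -0.22072812

Gaunt coefficient, -0.220728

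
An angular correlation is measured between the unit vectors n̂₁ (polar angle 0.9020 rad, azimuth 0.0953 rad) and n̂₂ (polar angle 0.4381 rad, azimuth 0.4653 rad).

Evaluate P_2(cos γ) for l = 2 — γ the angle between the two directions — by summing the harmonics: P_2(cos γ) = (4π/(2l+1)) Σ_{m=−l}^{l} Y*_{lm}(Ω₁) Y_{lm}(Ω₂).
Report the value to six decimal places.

Summing Y*_{l m}(θ₁,φ₁)·Y_{l m}(θ₂,φ₂) over m ∈ [−2, 2]; prefactor 4π/(2·2+1) = 2.513274:
  [-2]  conj(Y_{2,-2})(Ω₁) = (0.233464, 0.045045) ; Y_{2,-2}(Ω₂) = (0.041525, -0.055749) ; Δ = (0.012206, -0.011145)
  [-1]  conj(Y_{2,-1})(Ω₁) = (0.374113, 0.035761) ; Y_{2,-1}(Ω₂) = (0.265228, -0.133162) ; Δ = (0.103987, -0.040333)
  [+0]  conj(Y_{2,0})(Ω₁) = (0.048367, -0.000000) ; Y_{2,0}(Ω₂) = (0.460507, 0.000000) ; Δ = (0.022274, 0.000000)
  [+1]  conj(Y_{2,1})(Ω₁) = (-0.374113, 0.035761) ; Y_{2,1}(Ω₂) = (-0.265228, -0.133162) ; Δ = (0.103987, 0.040333)
  [+2]  conj(Y_{2,2})(Ω₁) = (0.233464, -0.045045) ; Y_{2,2}(Ω₂) = (0.041525, 0.055749) ; Δ = (0.012206, 0.011145)
Accumulated sum (0.254659, 0.000000); after 4π/(2l+1) scaling, (0.640029, 0.000000) ⇒ P_2 = 0.640029

0.640029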